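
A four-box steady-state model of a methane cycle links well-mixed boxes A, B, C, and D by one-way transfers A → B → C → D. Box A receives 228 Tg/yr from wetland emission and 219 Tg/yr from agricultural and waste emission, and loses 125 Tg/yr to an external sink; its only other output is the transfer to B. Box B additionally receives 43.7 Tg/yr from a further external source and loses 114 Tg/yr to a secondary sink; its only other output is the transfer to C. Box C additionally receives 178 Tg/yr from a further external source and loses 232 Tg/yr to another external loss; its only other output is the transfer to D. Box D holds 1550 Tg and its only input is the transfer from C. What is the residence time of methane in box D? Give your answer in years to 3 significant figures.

7.84 yr

Box A: F(A→B) = (228 + 219) − 125 = 322.00 Tg/yr.
Box B: F(B→C) = (322.00 + 43.7) − 114 = 251.70 Tg/yr.
Box C: F(C→D) = (251.70 + 178) − 232 = 197.70 Tg/yr.
Box D throughput = its input = 197.70 Tg/yr; τ = 1550 / 197.70 = 7.840 yr.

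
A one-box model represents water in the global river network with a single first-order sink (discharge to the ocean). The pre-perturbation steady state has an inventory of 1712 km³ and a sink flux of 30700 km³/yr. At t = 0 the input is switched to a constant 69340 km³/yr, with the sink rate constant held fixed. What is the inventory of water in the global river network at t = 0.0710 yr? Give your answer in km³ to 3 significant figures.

Residence time τ = M₀/F₀ = 0.05577 yr. The eventual steady state is M_∞ = M₀·(F₁/F₀) = 1712 × 69340/30700 = 3866.8 km³.
The anomaly ΔM(t) = M(t) − M_∞ decays as ΔM₀·e^(−t/τ) with ΔM₀ = 1712 − 3866.8 = −2155 km³.
At t = 0.0710 yr, e^(−t/τ) = e^(−1.273) = 0.2799, so ΔM = −603.2 km³ and M = 3866.8 − 603.2 = 3263.6 km³.

3260 km³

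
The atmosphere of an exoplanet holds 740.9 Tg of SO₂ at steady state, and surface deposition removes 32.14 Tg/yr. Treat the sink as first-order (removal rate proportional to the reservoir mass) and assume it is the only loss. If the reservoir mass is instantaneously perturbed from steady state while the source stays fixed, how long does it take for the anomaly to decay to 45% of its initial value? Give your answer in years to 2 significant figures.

18 yr

For a linear reservoir the anomaly decays as exp(−t/τ) with τ = M/F = 740.9/32.14 = 23.05 yr.
exp(−t/τ) = 0.45 ⇒ t = −τ ln(0.45) = 23.05 × 0.7985 = 18.41 yr.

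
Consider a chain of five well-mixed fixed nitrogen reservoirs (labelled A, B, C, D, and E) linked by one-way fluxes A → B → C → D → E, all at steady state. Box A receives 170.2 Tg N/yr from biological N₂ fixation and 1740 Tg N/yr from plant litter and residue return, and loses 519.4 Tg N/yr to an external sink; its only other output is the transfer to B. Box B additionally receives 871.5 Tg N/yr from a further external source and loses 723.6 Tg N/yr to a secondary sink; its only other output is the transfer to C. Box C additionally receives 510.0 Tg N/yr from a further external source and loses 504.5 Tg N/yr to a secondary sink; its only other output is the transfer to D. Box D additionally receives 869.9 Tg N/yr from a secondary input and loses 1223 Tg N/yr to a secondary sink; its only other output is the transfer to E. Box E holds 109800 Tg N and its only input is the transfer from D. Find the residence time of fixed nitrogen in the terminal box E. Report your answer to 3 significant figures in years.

92.2 yr

Box A: F(A→B) = (170.2 + 1740) − 519.4 = 1390.8 Tg N/yr.
Box B: F(B→C) = (1390.8 + 871.5) − 723.6 = 1538.7 Tg N/yr.
Box C: F(C→D) = (1538.7 + 510.0) − 504.5 = 1544.2 Tg N/yr.
Box D: F(D→E) = (1544.2 + 869.9) − 1223 = 1191.1 Tg N/yr.
Box E throughput = its input = 1191.1 Tg N/yr; τ = 109800 / 1191.1 = 92.18 yr.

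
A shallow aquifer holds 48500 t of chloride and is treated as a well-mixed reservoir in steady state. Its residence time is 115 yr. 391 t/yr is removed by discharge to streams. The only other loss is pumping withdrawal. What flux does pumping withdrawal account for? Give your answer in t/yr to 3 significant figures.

Total removal F = M/τ = 48500 / 115 = 421.7 t/yr.
Pumping withdrawal = F − (391) = 421.7 − 391.0 = 30.74 t/yr.

30.7 t/yr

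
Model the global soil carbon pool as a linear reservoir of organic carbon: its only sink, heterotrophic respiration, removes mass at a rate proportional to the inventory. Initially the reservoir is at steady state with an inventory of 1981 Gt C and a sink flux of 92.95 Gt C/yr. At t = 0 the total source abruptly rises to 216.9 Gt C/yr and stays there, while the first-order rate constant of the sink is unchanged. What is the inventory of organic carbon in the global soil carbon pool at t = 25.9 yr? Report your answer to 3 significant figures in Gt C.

3840 Gt C

Residence time τ = M₀/F₀ = 21.31 yr. The eventual steady state is M_∞ = M₀·(F₁/F₀) = 1981 × 216.9/92.95 = 4622.7 Gt C.
The anomaly ΔM(t) = M(t) − M_∞ decays as ΔM₀·e^(−t/τ) with ΔM₀ = 1981 − 4622.7 = −2642 Gt C.
At t = 25.9 yr, e^(−t/τ) = e^(−1.215) = 0.2966, so ΔM = −783.6 Gt C and M = 4622.7 − 783.6 = 3839.1 Gt C.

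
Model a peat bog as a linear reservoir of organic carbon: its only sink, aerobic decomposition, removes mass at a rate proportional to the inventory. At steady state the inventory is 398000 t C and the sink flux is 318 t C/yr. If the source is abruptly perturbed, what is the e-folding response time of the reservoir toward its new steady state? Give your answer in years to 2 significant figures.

For a linear reservoir the response time equals the residence time τ = M/F.
τ = 398000 / 318 = 1252 yr.

1300 yr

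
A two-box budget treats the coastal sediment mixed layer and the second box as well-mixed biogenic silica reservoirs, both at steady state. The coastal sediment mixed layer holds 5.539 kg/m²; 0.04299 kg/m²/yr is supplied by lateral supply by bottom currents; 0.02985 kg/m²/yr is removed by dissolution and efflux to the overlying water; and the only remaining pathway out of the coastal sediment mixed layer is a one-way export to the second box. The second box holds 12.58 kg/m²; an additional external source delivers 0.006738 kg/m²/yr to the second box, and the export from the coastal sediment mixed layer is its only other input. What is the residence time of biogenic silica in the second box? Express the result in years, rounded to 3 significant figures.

Balance the coastal sediment mixed layer: ΣF_in = 0.042990 kg/m²/yr.
Export to the second box = ΣF_in − (0.02985) = 0.013140 kg/m²/yr.
Total input to the second box = 0.013140 + 0.006738 = 0.019878 kg/m²/yr; at steady state this equals its total output.
τ = M / F = 12.58 / 0.019878 = 632.9 yr.

633 yr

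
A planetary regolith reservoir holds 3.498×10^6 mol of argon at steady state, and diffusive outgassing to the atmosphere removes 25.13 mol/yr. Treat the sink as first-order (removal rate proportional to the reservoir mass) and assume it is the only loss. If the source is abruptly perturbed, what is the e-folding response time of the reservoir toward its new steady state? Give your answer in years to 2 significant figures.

For a linear reservoir the response time equals the residence time τ = M/F.
τ = 3.498×10^6 / 25.13 = 139200 yr.

140000 yr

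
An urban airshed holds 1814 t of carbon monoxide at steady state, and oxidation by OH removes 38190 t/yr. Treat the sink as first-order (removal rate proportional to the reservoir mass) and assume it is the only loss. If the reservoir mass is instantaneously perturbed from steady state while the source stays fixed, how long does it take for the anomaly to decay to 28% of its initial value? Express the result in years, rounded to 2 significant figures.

For a linear reservoir the anomaly decays as exp(−t/τ) with τ = M/F = 1814/38190 = 0.04750 yr.
exp(−t/τ) = 0.28 ⇒ t = −τ ln(0.28) = 0.04750 × 1.273 = 0.06047 yr.

0.060 yr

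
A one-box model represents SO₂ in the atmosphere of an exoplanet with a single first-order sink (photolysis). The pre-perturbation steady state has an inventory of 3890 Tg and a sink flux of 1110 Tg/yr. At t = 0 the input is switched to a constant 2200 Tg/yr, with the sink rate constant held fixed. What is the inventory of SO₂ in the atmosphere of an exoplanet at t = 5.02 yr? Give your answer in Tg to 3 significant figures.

6800 Tg

τ = M₀/F₀ = 3890/1110 = 3.505 yr; rate constant k = 1/τ.
New steady state M_∞ = F₁/k = F₁·τ = 2200 × 3.505 = 7709.9 Tg.
M(t) = M_∞ + (M₀ − M_∞)·e^(−t/τ); t/τ = 5.02/3.505 = 1.432, so e^(−t/τ) = 0.2387.
M(t) = 7709.9 − 3820 × 0.2387 = 6798.0 Tg.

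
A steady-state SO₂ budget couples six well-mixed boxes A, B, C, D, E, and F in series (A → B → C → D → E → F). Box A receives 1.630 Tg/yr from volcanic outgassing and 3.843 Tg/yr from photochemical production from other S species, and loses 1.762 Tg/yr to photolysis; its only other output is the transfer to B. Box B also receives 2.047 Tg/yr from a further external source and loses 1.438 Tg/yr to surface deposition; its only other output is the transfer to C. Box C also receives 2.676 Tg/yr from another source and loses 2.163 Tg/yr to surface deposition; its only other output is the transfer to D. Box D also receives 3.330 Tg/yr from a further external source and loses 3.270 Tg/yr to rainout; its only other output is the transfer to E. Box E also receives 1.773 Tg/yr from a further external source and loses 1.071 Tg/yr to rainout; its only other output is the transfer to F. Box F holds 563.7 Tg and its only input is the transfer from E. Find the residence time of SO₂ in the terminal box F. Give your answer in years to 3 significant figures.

101 yr

Box A: F(A→B) = (1.630 + 3.843) − 1.762 = 3.7110 Tg/yr.
Box B: F(B→C) = (3.7110 + 2.047) − 1.438 = 4.3200 Tg/yr.
Box C: F(C→D) = (4.3200 + 2.676) − 2.163 = 4.8330 Tg/yr.
Box D: F(D→E) = (4.8330 + 3.330) − 3.270 = 4.8930 Tg/yr.
Box E: F(E→F) = (4.8930 + 1.773) − 1.071 = 5.5950 Tg/yr.
Box F throughput = its input = 5.5950 Tg/yr; τ = 563.7 / 5.5950 = 100.8 yr.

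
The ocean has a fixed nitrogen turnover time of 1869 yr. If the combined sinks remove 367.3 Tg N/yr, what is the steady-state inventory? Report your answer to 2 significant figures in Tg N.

690000 Tg N

τ = M/F ⇒ M = τ × F = 1869 × 367.3 = 686500 Tg N.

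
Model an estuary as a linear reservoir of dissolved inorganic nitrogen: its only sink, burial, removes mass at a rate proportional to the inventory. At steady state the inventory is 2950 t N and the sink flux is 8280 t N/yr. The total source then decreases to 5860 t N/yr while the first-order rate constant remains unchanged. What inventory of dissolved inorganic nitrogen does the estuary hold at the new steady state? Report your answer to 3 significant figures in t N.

2090 t N

Rate constant k = F/M = 8280 / 2950 = 2.807 yr⁻¹.
At the new steady state, source = k·M_new ⇒ M_new = 5860 / 2.807 = 2088 t N.
(Equivalently M_new = M × F_new/F_old = 2950 × 5860/8280.)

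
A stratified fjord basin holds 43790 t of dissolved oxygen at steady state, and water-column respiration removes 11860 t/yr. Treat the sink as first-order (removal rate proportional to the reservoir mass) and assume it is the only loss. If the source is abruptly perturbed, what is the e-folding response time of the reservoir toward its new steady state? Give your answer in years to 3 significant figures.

For a linear reservoir the response time equals the residence time τ = M/F.
τ = 43790 / 11860 = 3.692 yr.

3.69 yr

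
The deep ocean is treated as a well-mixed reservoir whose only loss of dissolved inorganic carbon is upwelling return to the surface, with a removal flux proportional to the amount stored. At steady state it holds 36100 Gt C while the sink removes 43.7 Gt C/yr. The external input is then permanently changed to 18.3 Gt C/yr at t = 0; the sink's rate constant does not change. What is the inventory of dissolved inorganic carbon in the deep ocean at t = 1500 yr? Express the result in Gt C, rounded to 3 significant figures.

18500 Gt C

Residence time τ = M₀/F₀ = 826.1 yr. The eventual steady state is M_∞ = M₀·(F₁/F₀) = 36100 × 18.3/43.7 = 15117 Gt C.
The anomaly ΔM(t) = M(t) − M_∞ decays as ΔM₀·e^(−t/τ) with ΔM₀ = 36100 − 15117 = 20980 Gt C.
At t = 1500 yr, e^(−t/τ) = e^(−1.816) = 0.1627, so ΔM = 3414 Gt C and M = 15117 + 3414 = 18531 Gt C.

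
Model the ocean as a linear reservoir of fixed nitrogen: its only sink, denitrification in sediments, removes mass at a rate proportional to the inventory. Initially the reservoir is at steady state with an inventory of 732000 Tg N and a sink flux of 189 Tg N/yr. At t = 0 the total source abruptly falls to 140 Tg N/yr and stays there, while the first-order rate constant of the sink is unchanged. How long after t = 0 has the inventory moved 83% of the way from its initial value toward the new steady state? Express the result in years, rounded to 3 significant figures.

τ = M₀/F₀ = 732000/189 = 3873 yr.
The remaining gap fraction is e^(−t/τ); 83% covered ⇒ e^(−t/τ) = 0.170.
t = −τ ln(0.170) = 3873 × 1.772 = 6863 yr.

6860 yr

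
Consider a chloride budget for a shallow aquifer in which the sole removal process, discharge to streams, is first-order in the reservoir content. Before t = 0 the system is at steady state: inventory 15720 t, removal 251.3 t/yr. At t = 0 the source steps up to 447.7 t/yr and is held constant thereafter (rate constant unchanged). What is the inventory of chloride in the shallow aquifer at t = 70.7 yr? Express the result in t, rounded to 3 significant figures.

The sink rate constant is k = F₀/M₀ = 251.3/15720 = 0.01599 yr⁻¹.
Solving dM/dt = F₁ − kM with M(0) = M₀ gives M(t) = F₁/k + (M₀ − F₁/k)·e^(−kt).
F₁/k = 447.7/0.01599 = 28006 t; kt = 0.01599 × 70.7 = 1.130, e^(−kt) = 0.3230.
M(70.7) = 28006 + (15720 − 28006) × 0.3230 = 28006 − 3968 = 24038 t.

24000 t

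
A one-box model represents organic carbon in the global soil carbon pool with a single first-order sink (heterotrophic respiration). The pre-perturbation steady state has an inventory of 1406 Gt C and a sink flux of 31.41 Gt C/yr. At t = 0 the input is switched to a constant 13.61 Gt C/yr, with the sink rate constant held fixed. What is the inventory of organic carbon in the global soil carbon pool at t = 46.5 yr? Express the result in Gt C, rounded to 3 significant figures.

The sink rate constant is k = F₀/M₀ = 31.41/1406 = 0.02234 yr⁻¹.
Solving dM/dt = F₁ − kM with M(0) = M₀ gives M(t) = F₁/k + (M₀ − F₁/k)·e^(−kt).
F₁/k = 13.61/0.02234 = 609.22 Gt C; kt = 0.02234 × 46.5 = 1.039, e^(−kt) = 0.3539.
M(46.5) = 609.22 + (1406 − 609.22) × 0.3539 = 609.22 + 282.0 = 891.18 Gt C.

891 Gt C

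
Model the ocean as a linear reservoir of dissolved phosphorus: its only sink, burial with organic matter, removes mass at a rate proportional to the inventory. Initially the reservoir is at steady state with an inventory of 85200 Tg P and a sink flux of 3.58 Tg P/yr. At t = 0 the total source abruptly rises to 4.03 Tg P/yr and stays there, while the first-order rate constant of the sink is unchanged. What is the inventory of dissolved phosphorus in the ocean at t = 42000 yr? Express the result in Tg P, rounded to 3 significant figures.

94100 Tg P

The sink rate constant is k = F₀/M₀ = 3.58/85200 = 4.202×10^-5 yr⁻¹.
Solving dM/dt = F₁ − kM with M(0) = M₀ gives M(t) = F₁/k + (M₀ − F₁/k)·e^(−kt).
F₁/k = 4.03/4.202×10^-5 = 95909 Tg P; kt = 4.202×10^-5 × 42000 = 1.765, e^(−kt) = 0.1712.
M(42000) = 95909 + (85200 − 95909) × 0.1712 = 95909 − 1834 = 94076 Tg P.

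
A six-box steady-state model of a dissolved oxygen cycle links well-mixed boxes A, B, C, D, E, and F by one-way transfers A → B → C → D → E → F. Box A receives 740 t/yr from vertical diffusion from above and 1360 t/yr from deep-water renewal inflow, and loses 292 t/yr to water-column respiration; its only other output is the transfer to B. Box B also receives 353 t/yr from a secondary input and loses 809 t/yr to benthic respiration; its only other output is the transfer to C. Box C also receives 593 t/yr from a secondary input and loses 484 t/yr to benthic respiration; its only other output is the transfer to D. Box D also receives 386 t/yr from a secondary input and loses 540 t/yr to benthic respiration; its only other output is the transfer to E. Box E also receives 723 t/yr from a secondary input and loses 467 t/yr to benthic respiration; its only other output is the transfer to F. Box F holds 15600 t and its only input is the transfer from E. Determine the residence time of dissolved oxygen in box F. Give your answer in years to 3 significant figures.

9.98 yr

Box A: F(A→B) = (740 + 1360) − 292 = 1808.0 t/yr.
Box B: F(B→C) = (1808.0 + 353) − 809 = 1352.0 t/yr.
Box C: F(C→D) = (1352.0 + 593) − 484 = 1461.0 t/yr.
Box D: F(D→E) = (1461.0 + 386) − 540 = 1307.0 t/yr.
Box E: F(E→F) = (1307.0 + 723) − 467 = 1563.0 t/yr.
Box F throughput = its input = 1563.0 t/yr; τ = 15600 / 1563.0 = 9.981 yr.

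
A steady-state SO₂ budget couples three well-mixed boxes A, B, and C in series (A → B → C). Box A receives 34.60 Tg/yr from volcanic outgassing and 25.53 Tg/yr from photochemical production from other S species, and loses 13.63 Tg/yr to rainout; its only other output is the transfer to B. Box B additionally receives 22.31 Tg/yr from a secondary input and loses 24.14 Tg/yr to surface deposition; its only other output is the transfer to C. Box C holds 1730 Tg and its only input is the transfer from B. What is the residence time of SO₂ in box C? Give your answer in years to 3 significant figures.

38.7 yr

Box A: F(A→B) = (34.60 + 25.53) − 13.63 = 46.500 Tg/yr.
Box B: F(B→C) = (46.500 + 22.31) − 24.14 = 44.670 Tg/yr.
Box C throughput = its input = 44.670 Tg/yr; τ = 1730 / 44.670 = 38.73 yr.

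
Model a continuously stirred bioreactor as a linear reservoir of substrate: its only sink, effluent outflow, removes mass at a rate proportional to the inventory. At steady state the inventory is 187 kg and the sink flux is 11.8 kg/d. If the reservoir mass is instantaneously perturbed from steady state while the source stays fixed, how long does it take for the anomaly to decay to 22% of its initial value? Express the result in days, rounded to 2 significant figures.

For a linear reservoir the anomaly decays as exp(−t/τ) with τ = M/F = 187/11.8 = 15.85 d.
exp(−t/τ) = 0.22 ⇒ t = −τ ln(0.22) = 15.85 × 1.514 = 24.00 d.

24 d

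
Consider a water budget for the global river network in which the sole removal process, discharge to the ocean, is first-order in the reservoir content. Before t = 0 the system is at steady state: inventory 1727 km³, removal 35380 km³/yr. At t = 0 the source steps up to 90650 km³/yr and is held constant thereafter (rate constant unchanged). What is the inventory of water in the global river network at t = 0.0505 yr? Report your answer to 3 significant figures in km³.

The sink rate constant is k = F₀/M₀ = 35380/1727 = 20.49 yr⁻¹.
Solving dM/dt = F₁ − kM with M(0) = M₀ gives M(t) = F₁/k + (M₀ − F₁/k)·e^(−kt).
F₁/k = 90650/20.49 = 4424.9 km³; kt = 20.49 × 0.0505 = 1.035, e^(−kt) = 0.3554.
M(0.0505) = 4424.9 + (1727 − 4424.9) × 0.3554 = 4424.9 − 958.8 = 3466.1 km³.

3470 km³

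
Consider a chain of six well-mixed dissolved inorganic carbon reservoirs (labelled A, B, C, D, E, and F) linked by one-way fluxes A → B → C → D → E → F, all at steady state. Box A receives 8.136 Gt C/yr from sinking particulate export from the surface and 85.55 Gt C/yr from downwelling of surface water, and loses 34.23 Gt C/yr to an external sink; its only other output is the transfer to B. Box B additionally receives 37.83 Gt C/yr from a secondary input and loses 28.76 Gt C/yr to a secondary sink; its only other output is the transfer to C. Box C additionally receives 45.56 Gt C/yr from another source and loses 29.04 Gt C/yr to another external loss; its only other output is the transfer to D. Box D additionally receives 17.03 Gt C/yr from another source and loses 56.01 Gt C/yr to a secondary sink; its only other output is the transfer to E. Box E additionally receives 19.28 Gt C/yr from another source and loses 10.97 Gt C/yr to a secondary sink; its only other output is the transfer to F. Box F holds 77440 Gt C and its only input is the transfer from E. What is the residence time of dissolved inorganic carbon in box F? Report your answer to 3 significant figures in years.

1420 yr

Box A: F(A→B) = (8.136 + 85.55) − 34.23 = 59.456 Gt C/yr.
Box B: F(B→C) = (59.456 + 37.83) − 28.76 = 68.526 Gt C/yr.
Box C: F(C→D) = (68.526 + 45.56) − 29.04 = 85.046 Gt C/yr.
Box D: F(D→E) = (85.046 + 17.03) − 56.01 = 46.066 Gt C/yr.
Box E: F(E→F) = (46.066 + 19.28) − 10.97 = 54.376 Gt C/yr.
Box F throughput = its input = 54.376 Gt C/yr; τ = 77440 / 54.376 = 1424 yr.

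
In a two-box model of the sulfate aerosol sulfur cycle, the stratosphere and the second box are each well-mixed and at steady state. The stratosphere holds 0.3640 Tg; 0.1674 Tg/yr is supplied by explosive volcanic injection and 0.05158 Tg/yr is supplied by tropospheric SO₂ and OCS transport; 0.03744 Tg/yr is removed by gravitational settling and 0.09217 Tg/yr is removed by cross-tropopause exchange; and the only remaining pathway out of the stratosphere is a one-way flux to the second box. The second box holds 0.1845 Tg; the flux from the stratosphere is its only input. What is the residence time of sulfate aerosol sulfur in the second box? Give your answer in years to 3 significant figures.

2.06 yr

Balance the stratosphere: ΣF_in = 0.1674 + 0.05158 = 0.21898 Tg/yr.
Flux to the second box = ΣF_in − (0.03744 + 0.09217) = 0.089370 Tg/yr.
At steady state the output of the second box equals its input, 0.089370 Tg/yr.
τ = M / F = 0.1845 / 0.089370 = 2.064 yr.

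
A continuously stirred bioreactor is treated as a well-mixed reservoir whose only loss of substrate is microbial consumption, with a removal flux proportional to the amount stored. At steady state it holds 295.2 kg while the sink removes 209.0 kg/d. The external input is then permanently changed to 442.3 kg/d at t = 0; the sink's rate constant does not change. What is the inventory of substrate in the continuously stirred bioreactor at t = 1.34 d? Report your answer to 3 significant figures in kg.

τ = M₀/F₀ = 295.2/209.0 = 1.412 d; rate constant k = 1/τ.
New steady state M_∞ = F₁/k = F₁·τ = 442.3 × 1.412 = 624.72 kg.
M(t) = M_∞ + (M₀ − M_∞)·e^(−t/τ); t/τ = 1.34/1.412 = 0.9487, so e^(−t/τ) = 0.3872.
M(t) = 624.72 − 329.5 × 0.3872 = 497.12 kg.

497 kg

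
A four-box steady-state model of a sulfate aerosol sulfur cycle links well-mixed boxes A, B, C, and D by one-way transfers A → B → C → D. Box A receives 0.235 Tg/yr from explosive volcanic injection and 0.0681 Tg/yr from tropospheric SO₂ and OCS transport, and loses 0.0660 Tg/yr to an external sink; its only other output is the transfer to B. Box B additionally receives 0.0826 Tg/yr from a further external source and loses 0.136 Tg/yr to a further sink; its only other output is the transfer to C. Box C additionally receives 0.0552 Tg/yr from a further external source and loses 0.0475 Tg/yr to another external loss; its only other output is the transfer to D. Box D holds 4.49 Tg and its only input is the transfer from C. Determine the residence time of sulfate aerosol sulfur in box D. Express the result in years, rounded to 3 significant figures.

Box A: F(A→B) = (0.235 + 0.0681) − 0.0660 = 0.23710 Tg/yr.
Box B: F(B→C) = (0.23710 + 0.0826) − 0.136 = 0.18370 Tg/yr.
Box C: F(C→D) = (0.18370 + 0.0552) − 0.0475 = 0.19140 Tg/yr.
Box D throughput = its input = 0.19140 Tg/yr; τ = 4.49 / 0.19140 = 23.46 yr.

23.5 yr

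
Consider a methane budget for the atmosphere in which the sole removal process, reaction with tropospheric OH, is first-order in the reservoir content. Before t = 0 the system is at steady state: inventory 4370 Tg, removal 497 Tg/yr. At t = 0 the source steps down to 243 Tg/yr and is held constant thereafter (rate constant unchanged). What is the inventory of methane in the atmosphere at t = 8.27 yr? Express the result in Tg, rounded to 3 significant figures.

τ = M₀/F₀ = 4370/497 = 8.793 yr; rate constant k = 1/τ.
New steady state M_∞ = F₁/k = F₁·τ = 243 × 8.793 = 2136.6 Tg.
M(t) = M_∞ + (M₀ − M_∞)·e^(−t/τ); t/τ = 8.27/8.793 = 0.9405, so e^(−t/τ) = 0.3904.
M(t) = 2136.6 + 2233 × 0.3904 = 3008.6 Tg.

3010 Tg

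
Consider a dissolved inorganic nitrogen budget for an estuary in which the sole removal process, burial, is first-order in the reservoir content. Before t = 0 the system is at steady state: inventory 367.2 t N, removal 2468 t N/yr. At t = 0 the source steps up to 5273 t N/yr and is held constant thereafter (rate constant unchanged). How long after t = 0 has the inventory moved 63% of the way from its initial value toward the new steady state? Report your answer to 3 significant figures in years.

0.148 yr

τ = M₀/F₀ = 367.2/2468 = 0.1488 yr.
The remaining gap fraction is e^(−t/τ); 63% covered ⇒ e^(−t/τ) = 0.370.
t = −τ ln(0.370) = 0.1488 × 0.9943 = 0.1479 yr.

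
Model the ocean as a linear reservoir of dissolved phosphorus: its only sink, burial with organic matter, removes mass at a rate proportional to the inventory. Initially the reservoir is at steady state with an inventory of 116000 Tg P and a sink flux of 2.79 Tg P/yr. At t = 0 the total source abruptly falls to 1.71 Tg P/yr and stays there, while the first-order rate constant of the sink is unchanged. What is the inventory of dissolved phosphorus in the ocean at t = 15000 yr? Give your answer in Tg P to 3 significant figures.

102000 Tg P

The sink rate constant is k = F₀/M₀ = 2.79/116000 = 2.405×10^-5 yr⁻¹.
Solving dM/dt = F₁ − kM with M(0) = M₀ gives M(t) = F₁/k + (M₀ − F₁/k)·e^(−kt).
F₁/k = 1.71/2.405×10^-5 = 71097 Tg P; kt = 2.405×10^-5 × 15000 = 0.3608, e^(−kt) = 0.6971.
M(15000) = 71097 + (116000 − 71097) × 0.6971 = 71097 + 31300 = 102400 Tg P.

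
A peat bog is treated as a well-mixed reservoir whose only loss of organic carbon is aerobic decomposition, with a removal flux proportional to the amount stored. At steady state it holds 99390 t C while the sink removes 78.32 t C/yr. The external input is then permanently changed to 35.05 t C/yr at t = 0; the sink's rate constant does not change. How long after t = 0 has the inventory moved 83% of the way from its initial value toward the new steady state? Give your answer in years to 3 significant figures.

τ = M₀/F₀ = 99390/78.32 = 1269 yr.
The remaining gap fraction is e^(−t/τ); 83% covered ⇒ e^(−t/τ) = 0.170.
t = −τ ln(0.170) = 1269 × 1.772 = 2249 yr.

2250 yr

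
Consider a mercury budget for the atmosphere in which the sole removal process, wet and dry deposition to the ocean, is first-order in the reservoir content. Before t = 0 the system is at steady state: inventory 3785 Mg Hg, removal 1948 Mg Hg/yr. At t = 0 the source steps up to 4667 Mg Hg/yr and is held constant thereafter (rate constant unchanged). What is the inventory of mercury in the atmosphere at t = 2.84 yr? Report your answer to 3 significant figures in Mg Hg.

7840 Mg Hg

τ = M₀/F₀ = 3785/1948 = 1.943 yr; rate constant k = 1/τ.
New steady state M_∞ = F₁/k = F₁·τ = 4667 × 1.943 = 9068.1 Mg Hg.
M(t) = M_∞ + (M₀ − M_∞)·e^(−t/τ); t/τ = 2.84/1.943 = 1.462, so e^(−t/τ) = 0.2319.
M(t) = 9068.1 − 5283 × 0.2319 = 7843.2 Mg Hg.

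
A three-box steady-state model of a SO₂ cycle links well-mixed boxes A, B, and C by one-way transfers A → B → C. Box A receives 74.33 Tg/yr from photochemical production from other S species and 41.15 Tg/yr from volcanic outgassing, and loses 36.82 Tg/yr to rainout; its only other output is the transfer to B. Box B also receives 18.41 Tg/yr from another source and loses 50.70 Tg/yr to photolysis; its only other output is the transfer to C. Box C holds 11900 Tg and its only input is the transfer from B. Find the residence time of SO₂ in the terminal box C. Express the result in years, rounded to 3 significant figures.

257 yr

Box A: F(A→B) = (74.33 + 41.15) − 36.82 = 78.660 Tg/yr.
Box B: F(B→C) = (78.660 + 18.41) − 50.70 = 46.370 Tg/yr.
Box C throughput = its input = 46.370 Tg/yr; τ = 11900 / 46.370 = 256.6 yr.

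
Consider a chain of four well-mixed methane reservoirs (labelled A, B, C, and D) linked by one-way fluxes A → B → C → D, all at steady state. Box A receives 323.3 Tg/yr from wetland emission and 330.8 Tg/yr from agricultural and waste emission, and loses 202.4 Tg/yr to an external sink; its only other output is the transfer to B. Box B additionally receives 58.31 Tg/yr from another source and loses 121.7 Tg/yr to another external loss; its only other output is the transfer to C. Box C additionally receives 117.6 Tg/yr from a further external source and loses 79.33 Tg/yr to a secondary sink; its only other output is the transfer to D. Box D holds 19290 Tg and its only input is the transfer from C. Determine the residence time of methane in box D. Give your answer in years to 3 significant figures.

45.2 yr

Box A: F(A→B) = (323.3 + 330.8) − 202.4 = 451.70 Tg/yr.
Box B: F(B→C) = (451.70 + 58.31) − 121.7 = 388.31 Tg/yr.
Box C: F(C→D) = (388.31 + 117.6) − 79.33 = 426.58 Tg/yr.
Box D throughput = its input = 426.58 Tg/yr; τ = 19290 / 426.58 = 45.22 yr.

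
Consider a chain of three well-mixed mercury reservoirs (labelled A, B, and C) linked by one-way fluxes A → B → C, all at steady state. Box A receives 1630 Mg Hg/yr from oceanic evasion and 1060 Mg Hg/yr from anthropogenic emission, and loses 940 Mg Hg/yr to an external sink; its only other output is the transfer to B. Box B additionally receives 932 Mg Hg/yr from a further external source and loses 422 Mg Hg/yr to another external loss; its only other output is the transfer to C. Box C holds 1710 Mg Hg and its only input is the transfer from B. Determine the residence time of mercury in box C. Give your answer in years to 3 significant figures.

Box A: F(A→B) = (1630 + 1060) − 940 = 1750.0 Mg Hg/yr.
Box B: F(B→C) = (1750.0 + 932) − 422 = 2260.0 Mg Hg/yr.
Box C throughput = its input = 2260.0 Mg Hg/yr; τ = 1710 / 2260.0 = 0.7566 yr.

0.757 yr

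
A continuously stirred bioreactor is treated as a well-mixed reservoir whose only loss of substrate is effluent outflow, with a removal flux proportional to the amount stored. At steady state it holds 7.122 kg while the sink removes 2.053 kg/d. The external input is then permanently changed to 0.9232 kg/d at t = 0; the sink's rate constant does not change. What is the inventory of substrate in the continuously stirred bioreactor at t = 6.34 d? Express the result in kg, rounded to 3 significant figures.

3.83 kg

The sink rate constant is k = F₀/M₀ = 2.053/7.122 = 0.2883 d⁻¹.
Solving dM/dt = F₁ − kM with M(0) = M₀ gives M(t) = F₁/k + (M₀ − F₁/k)·e^(−kt).
F₁/k = 0.9232/0.2883 = 3.2026 kg; kt = 0.2883 × 6.34 = 1.828, e^(−kt) = 0.1608.
M(6.34) = 3.2026 + (7.122 − 3.2026) × 0.1608 = 3.2026 + 0.6302 = 3.8329 kg.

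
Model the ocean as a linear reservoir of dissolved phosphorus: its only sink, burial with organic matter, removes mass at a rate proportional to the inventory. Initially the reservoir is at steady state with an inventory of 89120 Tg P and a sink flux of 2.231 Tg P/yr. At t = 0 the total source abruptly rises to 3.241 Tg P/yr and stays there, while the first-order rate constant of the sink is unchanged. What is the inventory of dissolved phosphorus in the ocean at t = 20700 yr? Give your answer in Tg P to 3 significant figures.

105000 Tg P

The sink rate constant is k = F₀/M₀ = 2.231/89120 = 2.503×10^-5 yr⁻¹.
Solving dM/dt = F₁ − kM with M(0) = M₀ gives M(t) = F₁/k + (M₀ − F₁/k)·e^(−kt).
F₁/k = 3.241/2.503×10^-5 = 129470 Tg P; kt = 2.503×10^-5 × 20700 = 0.5182, e^(−kt) = 0.5956.
M(20700) = 129470 + (89120 − 129470) × 0.5956 = 129470 − 24030 = 105440 Tg P.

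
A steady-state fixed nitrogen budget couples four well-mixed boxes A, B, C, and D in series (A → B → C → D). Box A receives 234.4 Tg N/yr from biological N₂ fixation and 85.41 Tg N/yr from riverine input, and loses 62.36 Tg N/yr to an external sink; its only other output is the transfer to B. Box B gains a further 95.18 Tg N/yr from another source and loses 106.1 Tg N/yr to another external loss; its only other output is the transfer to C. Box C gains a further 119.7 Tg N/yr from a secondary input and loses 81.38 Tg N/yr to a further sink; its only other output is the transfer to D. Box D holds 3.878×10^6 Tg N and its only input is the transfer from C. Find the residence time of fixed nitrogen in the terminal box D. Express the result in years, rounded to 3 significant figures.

Box A: F(A→B) = (234.4 + 85.41) − 62.36 = 257.45 Tg N/yr.
Box B: F(B→C) = (257.45 + 95.18) − 106.1 = 246.53 Tg N/yr.
Box C: F(C→D) = (246.53 + 119.7) − 81.38 = 284.85 Tg N/yr.
Box D throughput = its input = 284.85 Tg N/yr; τ = 3.878×10^6 / 284.85 = 13610 yr.

13600 yr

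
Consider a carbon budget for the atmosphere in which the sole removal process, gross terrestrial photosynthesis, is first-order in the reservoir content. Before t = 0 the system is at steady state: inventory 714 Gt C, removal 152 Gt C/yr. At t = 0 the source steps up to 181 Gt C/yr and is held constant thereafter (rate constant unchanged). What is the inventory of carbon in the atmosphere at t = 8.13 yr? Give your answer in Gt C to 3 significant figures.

826 Gt C

τ = M₀/F₀ = 714/152 = 4.697 yr; rate constant k = 1/τ.
New steady state M_∞ = F₁/k = F₁·τ = 181 × 4.697 = 850.22 Gt C.
M(t) = M_∞ + (M₀ − M_∞)·e^(−t/τ); t/τ = 8.13/4.697 = 1.731, so e^(−t/τ) = 0.1772.
M(t) = 850.22 − 136.2 × 0.1772 = 826.09 Gt C.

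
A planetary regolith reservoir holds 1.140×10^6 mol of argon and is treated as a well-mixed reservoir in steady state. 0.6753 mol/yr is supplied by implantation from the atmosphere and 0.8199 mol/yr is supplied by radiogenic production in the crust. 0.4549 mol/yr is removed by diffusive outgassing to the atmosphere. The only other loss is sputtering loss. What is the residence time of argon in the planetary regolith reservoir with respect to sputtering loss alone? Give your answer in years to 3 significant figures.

At steady state ΣF_in = ΣF_out.
ΣF_in = 0.6753 + 0.8199 = 1.4952 mol/yr.
Sputtering loss flux = ΣF_in − (0.4549) = 1.4952 − 0.4549 = 1.040 mol/yr.
τ = M / F = 1.140×10^6 / 1.040 = 1.096×10^6 yr.

1.10×10^6 yr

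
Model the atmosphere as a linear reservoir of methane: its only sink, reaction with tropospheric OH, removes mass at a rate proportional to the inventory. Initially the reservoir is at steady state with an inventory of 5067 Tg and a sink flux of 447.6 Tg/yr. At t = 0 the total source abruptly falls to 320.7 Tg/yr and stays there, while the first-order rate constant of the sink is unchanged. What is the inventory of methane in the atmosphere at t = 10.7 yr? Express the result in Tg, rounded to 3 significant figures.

Residence time τ = M₀/F₀ = 11.32 yr. The eventual steady state is M_∞ = M₀·(F₁/F₀) = 5067 × 320.7/447.6 = 3630.4 Tg.
The anomaly ΔM(t) = M(t) − M_∞ decays as ΔM₀·e^(−t/τ) with ΔM₀ = 5067 − 3630.4 = 1437 Tg.
At t = 10.7 yr, e^(−t/τ) = e^(−0.9452) = 0.3886, so ΔM = 558.2 Tg and M = 3630.4 + 558.2 = 4188.7 Tg.

4190 Tg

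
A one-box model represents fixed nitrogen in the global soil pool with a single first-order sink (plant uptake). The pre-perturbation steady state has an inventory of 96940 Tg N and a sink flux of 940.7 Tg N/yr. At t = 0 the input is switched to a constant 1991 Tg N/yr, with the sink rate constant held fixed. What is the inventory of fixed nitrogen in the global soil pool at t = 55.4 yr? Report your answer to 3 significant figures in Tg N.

The sink rate constant is k = F₀/M₀ = 940.7/96940 = 0.009704 yr⁻¹.
Solving dM/dt = F₁ − kM with M(0) = M₀ gives M(t) = F₁/k + (M₀ − F₁/k)·e^(−kt).
F₁/k = 1991/0.009704 = 205170 Tg N; kt = 0.009704 × 55.4 = 0.5376, e^(−kt) = 0.5841.
M(55.4) = 205170 + (96940 − 205170) × 0.5841 = 205170 − 63230 = 141950 Tg N.

142000 Tg N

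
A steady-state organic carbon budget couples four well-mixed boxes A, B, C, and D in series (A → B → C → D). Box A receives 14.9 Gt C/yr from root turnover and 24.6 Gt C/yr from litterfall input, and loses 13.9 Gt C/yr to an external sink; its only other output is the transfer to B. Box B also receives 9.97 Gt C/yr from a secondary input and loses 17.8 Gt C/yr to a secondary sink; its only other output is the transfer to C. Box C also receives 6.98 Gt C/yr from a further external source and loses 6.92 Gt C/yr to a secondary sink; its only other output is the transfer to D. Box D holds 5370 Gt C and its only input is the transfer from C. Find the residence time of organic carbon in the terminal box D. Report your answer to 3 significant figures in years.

Box A: F(A→B) = (14.9 + 24.6) − 13.9 = 25.600 Gt C/yr.
Box B: F(B→C) = (25.600 + 9.97) − 17.8 = 17.770 Gt C/yr.
Box C: F(C→D) = (17.770 + 6.98) − 6.92 = 17.830 Gt C/yr.
Box D throughput = its input = 17.830 Gt C/yr; τ = 5370 / 17.830 = 301.2 yr.

301 yr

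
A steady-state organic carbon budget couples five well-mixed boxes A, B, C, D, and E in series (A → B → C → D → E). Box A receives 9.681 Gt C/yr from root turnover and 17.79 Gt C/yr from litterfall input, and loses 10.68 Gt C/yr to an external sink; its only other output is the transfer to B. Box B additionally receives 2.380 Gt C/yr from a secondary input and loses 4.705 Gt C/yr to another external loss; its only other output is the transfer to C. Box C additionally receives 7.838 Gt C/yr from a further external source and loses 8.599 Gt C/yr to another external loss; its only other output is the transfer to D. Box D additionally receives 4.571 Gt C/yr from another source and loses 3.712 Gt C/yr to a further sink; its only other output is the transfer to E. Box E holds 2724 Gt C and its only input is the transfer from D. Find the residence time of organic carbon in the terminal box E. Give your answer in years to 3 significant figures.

Box A: F(A→B) = (9.681 + 17.79) − 10.68 = 16.791 Gt C/yr.
Box B: F(B→C) = (16.791 + 2.380) − 4.705 = 14.466 Gt C/yr.
Box C: F(C→D) = (14.466 + 7.838) − 8.599 = 13.705 Gt C/yr.
Box D: F(D→E) = (13.705 + 4.571) − 3.712 = 14.564 Gt C/yr.
Box E throughput = its input = 14.564 Gt C/yr; τ = 2724 / 14.564 = 187.0 yr.

187 yr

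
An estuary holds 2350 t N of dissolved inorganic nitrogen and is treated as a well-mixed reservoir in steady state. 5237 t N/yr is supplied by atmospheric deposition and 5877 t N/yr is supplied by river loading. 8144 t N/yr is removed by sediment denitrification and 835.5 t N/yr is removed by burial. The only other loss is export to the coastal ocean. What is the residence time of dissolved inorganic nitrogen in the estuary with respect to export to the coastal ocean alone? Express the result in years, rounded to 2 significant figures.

1.1 yr

At steady state ΣF_in = ΣF_out.
ΣF_in = 5237 + 5877 = 11114 t N/yr.
Export to the coastal ocean flux = ΣF_in − (8144 + 835.5) = 11114 − 8980 = 2134 t N/yr.
τ = M / F = 2350 / 2134 = 1.101 yr.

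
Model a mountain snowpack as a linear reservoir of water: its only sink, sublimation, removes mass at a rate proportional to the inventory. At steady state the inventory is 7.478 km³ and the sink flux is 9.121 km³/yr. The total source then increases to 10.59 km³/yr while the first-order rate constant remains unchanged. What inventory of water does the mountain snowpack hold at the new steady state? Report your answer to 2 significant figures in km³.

8.7 km³

Rate constant k = F/M = 9.121 / 7.478 = 1.220 yr⁻¹.
At the new steady state, source = k·M_new ⇒ M_new = 10.59 / 1.220 = 8.682 km³.
(Equivalently M_new = M × F_new/F_old = 7.478 × 10.59/9.121.)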